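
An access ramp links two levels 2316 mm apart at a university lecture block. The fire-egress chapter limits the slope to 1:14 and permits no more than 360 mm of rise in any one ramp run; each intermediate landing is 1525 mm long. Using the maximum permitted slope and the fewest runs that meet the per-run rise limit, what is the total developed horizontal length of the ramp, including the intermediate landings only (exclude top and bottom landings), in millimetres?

⌈2316/360⌉ = 7 ramp runs. That means 6 intermediate landings.
Horizontal run for 2316 mm of rise at 1:14 is 2316 × 14 = 32424 mm.
6 intermediate landings contribute 6 × 1525 = 9150 mm.
Total developed length = 32424 + 9150 = 41574 mm.

41574 mm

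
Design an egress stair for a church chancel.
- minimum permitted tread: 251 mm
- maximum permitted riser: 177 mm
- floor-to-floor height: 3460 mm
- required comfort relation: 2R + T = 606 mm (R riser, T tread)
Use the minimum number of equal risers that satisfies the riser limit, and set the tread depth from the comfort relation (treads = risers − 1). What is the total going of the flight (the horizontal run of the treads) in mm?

At most 177 each: 3460/177 = 19.55, giving 20 risers.
Riser R = 3460 / 20 = 173 mm, within the 177 mm limit.
T = 606 − 2·173 = 260 mm, which satisfies the 251 mm minimum.
Going = (20 − 1) × 260 = 4940 mm.

4940 mm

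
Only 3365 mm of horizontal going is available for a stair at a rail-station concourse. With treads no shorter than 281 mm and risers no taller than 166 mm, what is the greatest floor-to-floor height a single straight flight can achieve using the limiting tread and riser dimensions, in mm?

1992 mm

3365 / 281 = 11.98, so 11 treads fit.
Risers = treads + 1 = 12.
Maximum height = 12 × 166 = 1992 mm.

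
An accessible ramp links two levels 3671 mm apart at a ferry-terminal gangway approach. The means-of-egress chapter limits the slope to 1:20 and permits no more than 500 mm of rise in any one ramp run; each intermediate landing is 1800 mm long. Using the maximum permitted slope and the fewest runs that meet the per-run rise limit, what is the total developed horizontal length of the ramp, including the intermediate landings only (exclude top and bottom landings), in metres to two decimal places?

⌈3671/500⌉ = 8 ramp runs. That means 7 intermediate landings.
Ramp run (horizontal) at 1:20: 3671 × 20 = 73420 mm.
7 intermediate landings contribute 7 × 1800 = 12600 mm.
Total developed length = 73420 + 12600 = 86020 mm.
= 86.02 m.

86.02 m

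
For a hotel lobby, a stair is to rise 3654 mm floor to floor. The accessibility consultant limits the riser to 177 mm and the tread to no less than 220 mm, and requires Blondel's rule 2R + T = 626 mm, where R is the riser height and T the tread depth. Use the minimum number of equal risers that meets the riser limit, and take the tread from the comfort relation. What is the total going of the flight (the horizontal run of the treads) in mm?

At most 177 each: 3654/177 = 20.64, giving 21 risers.
R = 3654 ÷ 21 = 174 mm.
Tread T = 626 − 2 × 174 = 278 mm (≥ 220 mm).
Going = (21 − 1) × 278 = 5560 mm.

5560 mm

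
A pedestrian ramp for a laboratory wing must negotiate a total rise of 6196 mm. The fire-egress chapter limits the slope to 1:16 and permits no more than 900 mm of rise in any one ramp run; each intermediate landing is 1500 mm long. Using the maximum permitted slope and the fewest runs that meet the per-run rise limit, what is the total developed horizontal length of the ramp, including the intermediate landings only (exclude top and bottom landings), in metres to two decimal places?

108.14 m

6196 / 900 = 6.88, so 7 ramp runs are needed. That means 6 intermediate landings.
Horizontal run for 6196 mm of rise at 1:16 is 6196 × 16 = 99136 mm.
6 intermediate landings contribute 6 × 1500 = 9000 mm.
Total developed length = 99136 + 9000 = 108136 mm.
= 108.14 m.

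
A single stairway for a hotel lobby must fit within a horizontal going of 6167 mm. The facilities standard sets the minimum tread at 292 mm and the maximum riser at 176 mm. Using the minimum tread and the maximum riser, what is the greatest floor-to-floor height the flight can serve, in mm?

3872 mm

Treads that fit: ⌊6167 / 292⌋ = 21.
Risers = treads + 1 = 22.
Maximum height = 22 × 176 = 3872 mm.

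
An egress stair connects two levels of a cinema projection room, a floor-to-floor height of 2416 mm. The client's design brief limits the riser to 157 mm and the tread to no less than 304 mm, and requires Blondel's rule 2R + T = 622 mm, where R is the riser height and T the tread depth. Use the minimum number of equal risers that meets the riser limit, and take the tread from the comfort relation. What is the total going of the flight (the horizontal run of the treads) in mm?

4800 mm

2416 / 157 = 15.39, so 16 risers are needed.
R = 2416 ÷ 16 = 151 mm.
From 2R + T = 622: T = 622 − 302 = 320 mm.
Treads = 16 − 1 = 15; going = 15 × 320 = 4800 mm.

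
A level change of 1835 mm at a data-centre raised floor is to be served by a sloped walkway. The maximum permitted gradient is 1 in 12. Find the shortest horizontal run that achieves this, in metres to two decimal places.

At 1:12 the run is 12 × 1835 = 22020 mm.
22020 mm = 22.02 m.

22.02 m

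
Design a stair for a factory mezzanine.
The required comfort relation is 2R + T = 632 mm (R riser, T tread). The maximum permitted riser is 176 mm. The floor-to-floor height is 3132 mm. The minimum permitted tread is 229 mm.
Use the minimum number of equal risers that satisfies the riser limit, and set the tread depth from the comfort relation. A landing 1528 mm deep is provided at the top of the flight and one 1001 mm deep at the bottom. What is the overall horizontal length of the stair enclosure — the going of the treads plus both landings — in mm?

7357 mm

3132 / 176 = 17.795 → round up to 18 risers.
R = 3132 ÷ 18 = 174 mm.
Tread T = 632 − 2 × 174 = 284 mm (≥ 229 mm).
Treads = 18 − 1 = 17; going = 17 × 284 = 4828 mm.
Add landings: 4828 + 1528 + 1001 = 7357 mm.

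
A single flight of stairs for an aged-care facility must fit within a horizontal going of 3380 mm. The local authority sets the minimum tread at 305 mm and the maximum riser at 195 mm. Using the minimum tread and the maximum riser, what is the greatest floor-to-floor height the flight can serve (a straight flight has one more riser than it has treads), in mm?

2340 mm

Treads that fit: ⌊3380 / 305⌋ = 11.
Risers = treads + 1 = 12.
Maximum height = 12 × 195 = 2340 mm.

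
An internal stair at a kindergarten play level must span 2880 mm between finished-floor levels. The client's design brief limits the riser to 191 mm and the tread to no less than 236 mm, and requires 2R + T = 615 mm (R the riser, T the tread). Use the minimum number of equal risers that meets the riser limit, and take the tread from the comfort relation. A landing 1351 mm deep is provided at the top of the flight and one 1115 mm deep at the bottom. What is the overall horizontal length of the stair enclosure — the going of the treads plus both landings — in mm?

6291 mm

⌈2880/191⌉ = 16 risers.
Each riser is 2880/16 = 180 mm (≤ 191 mm).
Tread T = 615 − 2 × 180 = 255 mm (≥ 236 mm).
16 risers give 15 treads; going = 15 × 255 = 3825 mm.
Add landings: 3825 + 1351 + 1115 = 6291 mm.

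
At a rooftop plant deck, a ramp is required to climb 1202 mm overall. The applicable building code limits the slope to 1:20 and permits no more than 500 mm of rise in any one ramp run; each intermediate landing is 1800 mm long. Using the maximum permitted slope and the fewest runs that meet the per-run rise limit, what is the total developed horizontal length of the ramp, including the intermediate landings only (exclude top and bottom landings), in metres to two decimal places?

27.64 m

1202 / 500 = 2.404 → round up to 3 ramp runs. That means 2 intermediate landings.
Horizontal run for 1202 mm of rise at 1:20 is 1202 × 20 = 24040 mm.
Intermediate landings: 2 × 1800 = 3600 mm.
Total developed length = 24040 + 3600 = 27640 mm.
= 27.64 m.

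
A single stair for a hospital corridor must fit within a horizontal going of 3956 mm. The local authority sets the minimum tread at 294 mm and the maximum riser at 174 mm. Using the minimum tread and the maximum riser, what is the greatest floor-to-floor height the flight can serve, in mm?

2436 mm

3956 / 294 = 13.46, so 13 treads fit.
Risers = treads + 1 = 14.
Maximum height = 14 × 174 = 2436 mm.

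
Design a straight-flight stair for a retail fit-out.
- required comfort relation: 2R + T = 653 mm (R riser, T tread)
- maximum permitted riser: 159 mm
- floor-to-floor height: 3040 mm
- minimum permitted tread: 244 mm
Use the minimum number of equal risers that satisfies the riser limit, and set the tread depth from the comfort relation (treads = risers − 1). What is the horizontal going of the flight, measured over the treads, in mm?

At most 159 each: 3040/159 = 19.12, giving 20 risers.
Each riser is 3040/20 = 152 mm (≤ 159 mm).
From 2R + T = 653: T = 653 − 304 = 349 mm.
20 risers give 19 treads; going = 19 × 349 = 6631 mm.

6631 mm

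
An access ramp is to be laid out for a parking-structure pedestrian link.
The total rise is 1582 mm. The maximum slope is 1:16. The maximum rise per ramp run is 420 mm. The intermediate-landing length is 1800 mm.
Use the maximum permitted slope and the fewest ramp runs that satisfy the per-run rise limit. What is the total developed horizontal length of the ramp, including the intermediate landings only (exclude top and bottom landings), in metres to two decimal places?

At most 420 each: 1582/420 = 3.77, giving 4 ramp runs. That means 3 intermediate landings.
Ramp run (horizontal) at 1:16: 1582 × 16 = 25312 mm.
Intermediate landings: 3 × 1800 = 5400 mm.
Developed length = 25312 + 5400 = 30712 mm.
= 30.71 m.

30.71 m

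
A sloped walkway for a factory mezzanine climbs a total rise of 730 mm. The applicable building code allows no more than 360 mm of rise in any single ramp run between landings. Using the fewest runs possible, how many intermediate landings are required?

2 intermediate landings

730 / 360 = 2.03, so 3 ramp runs are needed.
3 runs are separated by 2 intermediate landings.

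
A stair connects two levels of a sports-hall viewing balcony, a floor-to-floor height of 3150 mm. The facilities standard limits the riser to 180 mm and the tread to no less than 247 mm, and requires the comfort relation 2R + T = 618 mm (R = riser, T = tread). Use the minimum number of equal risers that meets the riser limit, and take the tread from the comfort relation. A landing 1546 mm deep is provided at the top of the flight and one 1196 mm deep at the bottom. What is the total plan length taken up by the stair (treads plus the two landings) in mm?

7298 mm

At most 180 each: 3150/180 = 17.50, giving 18 risers.
Riser R = 3150 / 18 = 175 mm, within the 180 mm limit.
From 2R + T = 618: T = 618 − 350 = 268 mm.
18 risers give 17 treads; going = 17 × 268 = 4556 mm.
Enclosure = 4556 + 1546 + 1196 = 7298 mm.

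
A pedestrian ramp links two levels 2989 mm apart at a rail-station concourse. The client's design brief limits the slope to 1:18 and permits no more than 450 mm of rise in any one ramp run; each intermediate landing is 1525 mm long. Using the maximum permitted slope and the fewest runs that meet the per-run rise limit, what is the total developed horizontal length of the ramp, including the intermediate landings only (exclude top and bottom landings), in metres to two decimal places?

2989 / 450 = 6.642 → round up to 7 ramp runs. That means 6 intermediate landings.
Ramp run (horizontal) at 1:18: 2989 × 18 = 53802 mm.
6 intermediate landings contribute 6 × 1525 = 9150 mm.
Developed length = 53802 + 9150 = 62952 mm.
= 62.95 m.

62.95 m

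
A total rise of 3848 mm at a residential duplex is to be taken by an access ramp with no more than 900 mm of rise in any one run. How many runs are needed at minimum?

5 runs

3848 / 900 = 4.28, so 5 ramp runs are needed.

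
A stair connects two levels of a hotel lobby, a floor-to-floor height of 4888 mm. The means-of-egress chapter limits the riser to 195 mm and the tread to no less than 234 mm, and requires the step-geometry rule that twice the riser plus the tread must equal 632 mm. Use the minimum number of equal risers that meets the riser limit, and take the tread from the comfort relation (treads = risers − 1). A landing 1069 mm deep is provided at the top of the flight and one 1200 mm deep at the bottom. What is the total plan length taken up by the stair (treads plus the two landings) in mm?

8669 mm

4888 / 195 = 25.07, so 26 risers are needed.
Riser R = 4888 / 26 = 188 mm, within the 195 mm limit.
Tread T = 632 − 2 × 188 = 256 mm (≥ 234 mm).
Going = (26 − 1) × 256 = 6400 mm.
Enclosure = 6400 + 1069 + 1200 = 8669 mm.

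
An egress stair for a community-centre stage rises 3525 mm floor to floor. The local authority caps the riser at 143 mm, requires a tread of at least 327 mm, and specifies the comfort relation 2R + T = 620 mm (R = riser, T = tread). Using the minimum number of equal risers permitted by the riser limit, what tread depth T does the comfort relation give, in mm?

338 mm

⌈3525/143⌉ = 25 risers.
Each riser is 3525/25 = 141 mm (≤ 143 mm).
Tread T = 620 − 2 × 141 = 338 mm (≥ 327 mm).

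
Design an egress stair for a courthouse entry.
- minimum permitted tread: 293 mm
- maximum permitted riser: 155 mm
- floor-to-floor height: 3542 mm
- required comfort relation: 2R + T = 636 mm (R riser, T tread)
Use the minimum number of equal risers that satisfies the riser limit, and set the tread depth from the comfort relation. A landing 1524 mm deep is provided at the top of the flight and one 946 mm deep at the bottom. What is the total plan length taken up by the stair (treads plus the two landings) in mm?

9686 mm

⌈3542/155⌉ = 23 risers.
Each riser is 3542/23 = 154 mm (≤ 155 mm).
From 2R + T = 636: T = 636 − 308 = 328 mm.
23 risers give 22 treads; going = 22 × 328 = 7216 mm.
Enclosure = 7216 + 1524 + 946 = 9686 mm.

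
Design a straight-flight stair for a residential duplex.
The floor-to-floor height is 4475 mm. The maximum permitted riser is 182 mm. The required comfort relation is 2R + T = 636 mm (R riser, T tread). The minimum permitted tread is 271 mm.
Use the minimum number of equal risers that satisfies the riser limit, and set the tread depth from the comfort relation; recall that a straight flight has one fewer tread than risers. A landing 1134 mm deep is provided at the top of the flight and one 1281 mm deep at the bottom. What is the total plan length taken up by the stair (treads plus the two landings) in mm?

⌈4475/182⌉ = 25 risers.
R = 4475 ÷ 25 = 179 mm.
From 2R + T = 636: T = 636 − 358 = 278 mm.
Treads = 25 − 1 = 24; going = 24 × 278 = 6672 mm.
Enclosure = 6672 + 1134 + 1281 = 9087 mm.

9087 mm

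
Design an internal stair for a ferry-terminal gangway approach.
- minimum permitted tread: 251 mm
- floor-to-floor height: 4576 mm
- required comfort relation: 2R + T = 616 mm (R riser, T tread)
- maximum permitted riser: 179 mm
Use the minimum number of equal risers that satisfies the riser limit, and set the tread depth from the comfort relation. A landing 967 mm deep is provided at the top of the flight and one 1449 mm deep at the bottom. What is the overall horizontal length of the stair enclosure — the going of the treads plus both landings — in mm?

9016 mm

4576 / 179 = 25.564 → round up to 26 risers.
Riser R = 4576 / 26 = 176 mm, within the 179 mm limit.
Tread T = 616 − 2 × 176 = 264 mm (≥ 251 mm).
26 risers give 25 treads; going = 25 × 264 = 6600 mm.
Enclosure = 6600 + 967 + 1449 = 9016 mm.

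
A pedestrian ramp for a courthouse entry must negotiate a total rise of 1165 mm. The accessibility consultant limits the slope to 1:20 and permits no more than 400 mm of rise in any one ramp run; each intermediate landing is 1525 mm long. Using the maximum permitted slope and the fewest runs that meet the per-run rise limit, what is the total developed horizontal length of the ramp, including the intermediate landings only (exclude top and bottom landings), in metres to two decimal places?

At most 400 each: 1165/400 = 2.91, giving 3 ramp runs. That means 2 intermediate landings.
Ramp run (horizontal) at 1:20: 1165 × 20 = 23300 mm.
2 intermediate landings contribute 2 × 1525 = 3050 mm.
Developed length = 23300 + 3050 = 26350 mm.
= 26.35 m.

26.35 m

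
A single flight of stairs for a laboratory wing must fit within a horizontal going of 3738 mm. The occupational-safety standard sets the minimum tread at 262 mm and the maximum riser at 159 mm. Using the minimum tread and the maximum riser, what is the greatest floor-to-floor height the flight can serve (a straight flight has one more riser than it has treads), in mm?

Treads that fit: ⌊3738 / 262⌋ = 14.
Risers = treads + 1 = 15.
Maximum height = 15 × 159 = 2385 mm.

2385 mm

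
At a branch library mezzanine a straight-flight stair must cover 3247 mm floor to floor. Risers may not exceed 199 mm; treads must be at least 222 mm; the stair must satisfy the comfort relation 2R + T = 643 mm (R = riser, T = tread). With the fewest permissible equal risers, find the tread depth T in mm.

⌈3247/199⌉ = 17 risers.
R = 3247 ÷ 17 = 191 mm.
T = 643 − 2·191 = 261 mm, which satisfies the 222 mm minimum.

261 mm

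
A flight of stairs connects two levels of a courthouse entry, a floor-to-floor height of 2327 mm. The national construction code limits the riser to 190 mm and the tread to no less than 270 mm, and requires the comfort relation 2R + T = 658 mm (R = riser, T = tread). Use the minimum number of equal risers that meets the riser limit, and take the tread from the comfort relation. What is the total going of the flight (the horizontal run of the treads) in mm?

3600 mm

2327 / 190 = 12.25, so 13 risers are needed.
R = 2327 ÷ 13 = 179 mm.
T = 658 − 2·179 = 300 mm, which satisfies the 270 mm minimum.
13 risers give 12 treads; going = 12 × 300 = 3600 mm.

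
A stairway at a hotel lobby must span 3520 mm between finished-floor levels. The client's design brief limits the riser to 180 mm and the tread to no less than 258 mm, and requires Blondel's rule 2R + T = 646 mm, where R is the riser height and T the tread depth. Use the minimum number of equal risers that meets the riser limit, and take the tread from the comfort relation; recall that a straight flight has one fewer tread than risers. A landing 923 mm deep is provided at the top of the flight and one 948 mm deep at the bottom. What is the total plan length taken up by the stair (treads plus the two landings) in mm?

3520 / 180 = 19.56, so 20 risers are needed.
Riser R = 3520 / 20 = 176 mm, within the 180 mm limit.
Tread T = 646 − 2 × 176 = 294 mm (≥ 258 mm).
Treads = 20 − 1 = 19; going = 19 × 294 = 5586 mm.
Add landings: 5586 + 923 + 948 = 7457 mm.

7457 mm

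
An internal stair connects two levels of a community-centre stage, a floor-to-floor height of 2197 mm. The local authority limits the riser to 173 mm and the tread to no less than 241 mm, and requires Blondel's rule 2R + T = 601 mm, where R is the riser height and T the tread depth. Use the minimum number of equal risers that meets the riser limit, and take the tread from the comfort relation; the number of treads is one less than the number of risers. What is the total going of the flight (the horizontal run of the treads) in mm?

3156 mm

⌈2197/173⌉ = 13 risers.
R = 2197 ÷ 13 = 169 mm.
From 2R + T = 601: T = 601 − 338 = 263 mm.
Treads = 13 − 1 = 12; going = 12 × 263 = 3156 mm.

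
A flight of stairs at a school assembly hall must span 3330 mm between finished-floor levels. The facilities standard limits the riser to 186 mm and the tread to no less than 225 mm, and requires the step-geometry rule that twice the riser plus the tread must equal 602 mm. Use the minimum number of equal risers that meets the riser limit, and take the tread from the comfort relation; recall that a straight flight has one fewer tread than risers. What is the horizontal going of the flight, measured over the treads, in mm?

3330 / 186 = 17.903 → round up to 18 risers.
Riser R = 3330 / 18 = 185 mm, within the 186 mm limit.
From 2R + T = 602: T = 602 − 370 = 232 mm.
Going = (18 − 1) × 232 = 3944 mm.

3944 mm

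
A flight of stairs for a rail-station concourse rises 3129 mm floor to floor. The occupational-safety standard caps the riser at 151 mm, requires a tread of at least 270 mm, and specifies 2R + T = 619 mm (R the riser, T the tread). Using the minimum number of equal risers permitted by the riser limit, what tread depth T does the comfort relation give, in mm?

3129 / 151 = 20.72, so 21 risers are needed.
Riser R = 3129 / 21 = 149 mm, within the 151 mm limit.
T = 619 − 2·149 = 321 mm, which satisfies the 270 mm minimum.

321 mm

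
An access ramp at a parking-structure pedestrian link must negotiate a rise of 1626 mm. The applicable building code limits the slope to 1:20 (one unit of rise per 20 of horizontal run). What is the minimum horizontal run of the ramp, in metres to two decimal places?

32.52 m

At 1:20 the run is 20 × 1626 = 32520 mm.
32520 mm = 32.52 m.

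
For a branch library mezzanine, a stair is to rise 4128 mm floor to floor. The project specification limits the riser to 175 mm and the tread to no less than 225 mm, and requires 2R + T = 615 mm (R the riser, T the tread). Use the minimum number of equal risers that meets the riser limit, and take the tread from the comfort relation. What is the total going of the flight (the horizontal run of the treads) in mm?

6233 mm

4128 / 175 = 23.59, so 24 risers are needed.
Each riser is 4128/24 = 172 mm (≤ 175 mm).
T = 615 − 2·172 = 271 mm, which satisfies the 225 mm minimum.
Going = (24 − 1) × 271 = 6233 mm.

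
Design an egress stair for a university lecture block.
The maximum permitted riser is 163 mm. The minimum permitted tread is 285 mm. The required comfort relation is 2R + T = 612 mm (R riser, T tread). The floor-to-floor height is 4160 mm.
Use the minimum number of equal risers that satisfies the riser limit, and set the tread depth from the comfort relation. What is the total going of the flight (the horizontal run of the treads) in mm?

7300 mm

4160 / 163 = 25.521 → round up to 26 risers.
Each riser is 4160/26 = 160 mm (≤ 163 mm).
From 2R + T = 612: T = 612 − 320 = 292 mm.
Going = (26 − 1) × 292 = 7300 mm.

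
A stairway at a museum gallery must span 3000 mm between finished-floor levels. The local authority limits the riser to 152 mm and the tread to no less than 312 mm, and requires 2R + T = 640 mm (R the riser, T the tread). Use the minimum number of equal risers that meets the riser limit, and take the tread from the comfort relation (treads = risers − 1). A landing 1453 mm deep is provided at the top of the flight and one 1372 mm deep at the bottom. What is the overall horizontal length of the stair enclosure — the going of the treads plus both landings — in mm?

3000 / 152 = 19.737 → round up to 20 risers.
Each riser is 3000/20 = 150 mm (≤ 152 mm).
From 2R + T = 640: T = 640 − 300 = 340 mm.
20 risers give 19 treads; going = 19 × 340 = 6460 mm.
Add landings: 6460 + 1453 + 1372 = 9285 mm.

9285 mm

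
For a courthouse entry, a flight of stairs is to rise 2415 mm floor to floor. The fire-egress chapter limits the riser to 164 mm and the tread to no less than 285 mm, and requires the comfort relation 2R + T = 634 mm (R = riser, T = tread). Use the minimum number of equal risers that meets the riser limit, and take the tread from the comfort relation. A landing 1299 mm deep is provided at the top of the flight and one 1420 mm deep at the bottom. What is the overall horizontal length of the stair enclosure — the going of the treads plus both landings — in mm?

7087 mm

⌈2415/164⌉ = 15 risers.
R = 2415 ÷ 15 = 161 mm.
Tread T = 634 − 2 × 161 = 312 mm (≥ 285 mm).
15 risers give 14 treads; going = 14 × 312 = 4368 mm.
Enclosure = 4368 + 1299 + 1420 = 7087 mm.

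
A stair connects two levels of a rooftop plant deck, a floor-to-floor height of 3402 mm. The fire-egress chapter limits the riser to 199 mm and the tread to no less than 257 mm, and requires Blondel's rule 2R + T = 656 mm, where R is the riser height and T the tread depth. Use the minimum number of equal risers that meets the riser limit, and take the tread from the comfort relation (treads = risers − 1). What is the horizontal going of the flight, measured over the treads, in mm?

At most 199 each: 3402/199 = 17.10, giving 18 risers.
R = 3402 ÷ 18 = 189 mm.
Tread T = 656 − 2 × 189 = 278 mm (≥ 257 mm).
18 risers give 17 treads; going = 17 × 278 = 4726 mm.

4726 mm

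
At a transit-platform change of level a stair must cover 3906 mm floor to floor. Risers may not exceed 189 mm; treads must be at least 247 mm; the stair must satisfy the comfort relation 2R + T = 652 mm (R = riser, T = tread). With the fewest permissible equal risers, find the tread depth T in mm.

⌈3906/189⌉ = 21 risers.
R = 3906 ÷ 21 = 186 mm.
From 2R + T = 652: T = 652 − 372 = 280 mm.

280 mm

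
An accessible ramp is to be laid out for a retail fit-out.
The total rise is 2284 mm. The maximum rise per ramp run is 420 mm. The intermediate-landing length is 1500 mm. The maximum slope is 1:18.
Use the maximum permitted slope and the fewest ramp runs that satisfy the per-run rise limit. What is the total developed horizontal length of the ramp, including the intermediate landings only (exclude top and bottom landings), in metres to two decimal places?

48.61 m

⌈2284/420⌉ = 6 ramp runs. That means 5 intermediate landings.
Horizontal run for 2284 mm of rise at 1:18 is 2284 × 18 = 41112 mm.
Intermediate landings: 5 × 1500 = 7500 mm.
Developed length = 41112 + 7500 = 48612 mm.
= 48.61 m.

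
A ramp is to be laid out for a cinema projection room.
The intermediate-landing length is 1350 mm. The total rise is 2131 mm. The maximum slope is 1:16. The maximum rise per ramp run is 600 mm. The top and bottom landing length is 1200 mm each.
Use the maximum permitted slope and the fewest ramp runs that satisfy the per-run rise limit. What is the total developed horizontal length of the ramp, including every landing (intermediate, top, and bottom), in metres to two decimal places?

40.55 m

2131 / 600 = 3.55, so 4 ramp runs are needed. That means 3 intermediate landings.
Ramp run (horizontal) at 1:16: 2131 × 16 = 34096 mm.
Intermediate landings: 3 × 1350 = 4050 mm.
Top and bottom landings: 2 × 1200 = 2400 mm.
Total = 34096 + 4050 + 2400 = 40546 mm.
= 40.55 m.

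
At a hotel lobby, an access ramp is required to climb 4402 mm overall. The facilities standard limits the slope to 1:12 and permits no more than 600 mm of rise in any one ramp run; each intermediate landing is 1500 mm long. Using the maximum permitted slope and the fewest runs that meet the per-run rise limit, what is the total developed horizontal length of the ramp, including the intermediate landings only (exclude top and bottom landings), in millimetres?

63324 mm

At most 600 each: 4402/600 = 7.34, giving 8 ramp runs. That means 7 intermediate landings.
Ramp run (horizontal) at 1:12: 4402 × 12 = 52824 mm.
Intermediate landings: 7 × 1500 = 10500 mm.
Developed length = 52824 + 10500 = 63324 mm.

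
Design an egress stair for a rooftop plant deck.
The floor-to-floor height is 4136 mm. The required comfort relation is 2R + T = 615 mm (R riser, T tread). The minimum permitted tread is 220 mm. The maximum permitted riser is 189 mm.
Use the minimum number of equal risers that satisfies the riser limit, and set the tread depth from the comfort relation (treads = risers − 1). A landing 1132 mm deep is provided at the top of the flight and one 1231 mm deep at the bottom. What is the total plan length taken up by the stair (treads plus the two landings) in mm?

7382 mm

⌈4136/189⌉ = 22 risers.
Each riser is 4136/22 = 188 mm (≤ 189 mm).
From 2R + T = 615: T = 615 − 376 = 239 mm.
Going = (22 − 1) × 239 = 5019 mm.
Add landings: 5019 + 1132 + 1231 = 7382 mm.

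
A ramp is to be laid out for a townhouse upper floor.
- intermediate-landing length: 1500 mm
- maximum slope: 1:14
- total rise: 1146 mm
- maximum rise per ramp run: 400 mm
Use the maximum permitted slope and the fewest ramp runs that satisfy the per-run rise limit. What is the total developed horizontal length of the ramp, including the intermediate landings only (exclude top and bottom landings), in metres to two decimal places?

1146 / 400 = 2.87, so 3 ramp runs are needed. That means 2 intermediate landings.
Ramp run (horizontal) at 1:14: 1146 × 14 = 16044 mm.
Intermediate landings: 2 × 1500 = 3000 mm.
Total developed length = 16044 + 3000 = 19044 mm.
= 19.04 m.

19.04 m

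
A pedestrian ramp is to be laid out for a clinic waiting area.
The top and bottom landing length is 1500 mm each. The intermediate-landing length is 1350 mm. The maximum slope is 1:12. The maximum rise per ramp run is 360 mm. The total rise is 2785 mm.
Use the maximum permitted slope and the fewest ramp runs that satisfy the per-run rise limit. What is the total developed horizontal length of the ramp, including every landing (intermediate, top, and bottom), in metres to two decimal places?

45.87 m

2785 / 360 = 7.74, so 8 ramp runs are needed. That means 7 intermediate landings.
Horizontal run for 2785 mm of rise at 1:12 is 2785 × 12 = 33420 mm.
Intermediate landings: 7 × 1350 = 9450 mm.
Top and bottom landings: 2 × 1500 = 3000 mm.
Total = 33420 + 9450 + 3000 = 45870 mm.
= 45.87 m.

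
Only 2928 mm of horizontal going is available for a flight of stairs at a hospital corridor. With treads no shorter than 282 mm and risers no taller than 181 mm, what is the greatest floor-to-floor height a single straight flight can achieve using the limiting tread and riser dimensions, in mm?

Treads that fit: ⌊2928 / 282⌋ = 10.
Risers = treads + 1 = 11.
Maximum height = 11 × 181 = 1991 mm.

1991 mm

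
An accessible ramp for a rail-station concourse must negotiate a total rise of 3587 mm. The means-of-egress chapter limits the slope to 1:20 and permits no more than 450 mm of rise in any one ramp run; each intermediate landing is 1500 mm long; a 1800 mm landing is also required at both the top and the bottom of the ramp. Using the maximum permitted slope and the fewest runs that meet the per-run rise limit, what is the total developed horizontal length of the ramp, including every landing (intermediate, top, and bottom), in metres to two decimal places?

At most 450 each: 3587/450 = 7.97, giving 8 ramp runs. That means 7 intermediate landings.
Ramp run (horizontal) at 1:20: 3587 × 20 = 71740 mm.
7 intermediate landings contribute 7 × 1500 = 10500 mm.
Top and bottom landings: 2 × 1800 = 3600 mm.
Total = 71740 + 10500 + 3600 = 85840 mm.
= 85.84 m.

85.84 m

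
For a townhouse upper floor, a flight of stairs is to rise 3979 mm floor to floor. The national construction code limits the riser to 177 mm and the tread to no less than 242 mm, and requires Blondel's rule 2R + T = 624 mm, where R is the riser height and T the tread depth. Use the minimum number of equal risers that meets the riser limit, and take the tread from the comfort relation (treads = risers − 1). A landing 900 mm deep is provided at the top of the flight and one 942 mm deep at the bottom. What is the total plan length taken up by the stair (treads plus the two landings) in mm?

At most 177 each: 3979/177 = 22.48, giving 23 risers.
R = 3979 ÷ 23 = 173 mm.
T = 624 − 2·173 = 278 mm, which satisfies the 242 mm minimum.
Treads = 23 − 1 = 22; going = 22 × 278 = 6116 mm.
Add landings: 6116 + 900 + 942 = 7958 mm.

7958 mm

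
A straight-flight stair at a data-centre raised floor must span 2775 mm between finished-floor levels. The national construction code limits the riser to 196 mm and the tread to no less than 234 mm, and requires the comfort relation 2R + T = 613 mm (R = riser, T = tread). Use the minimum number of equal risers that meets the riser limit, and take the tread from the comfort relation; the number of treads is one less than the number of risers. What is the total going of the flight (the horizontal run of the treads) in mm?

At most 196 each: 2775/196 = 14.16, giving 15 risers.
Each riser is 2775/15 = 185 mm (≤ 196 mm).
Tread T = 613 − 2 × 185 = 243 mm (≥ 234 mm).
15 risers give 14 treads; going = 14 × 243 = 3402 mm.

3402 mm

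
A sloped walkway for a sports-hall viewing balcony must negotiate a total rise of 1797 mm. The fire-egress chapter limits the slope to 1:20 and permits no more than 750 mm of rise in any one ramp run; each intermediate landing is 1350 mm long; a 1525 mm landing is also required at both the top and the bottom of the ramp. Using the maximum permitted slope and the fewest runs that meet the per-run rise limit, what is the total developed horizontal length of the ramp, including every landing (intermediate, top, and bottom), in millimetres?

41690 mm

At most 750 each: 1797/750 = 2.40, giving 3 ramp runs. That means 2 intermediate landings.
Horizontal run for 1797 mm of rise at 1:20 is 1797 × 20 = 35940 mm.
2 intermediate landings contribute 2 × 1350 = 2700 mm.
Top and bottom landings: 2 × 1525 = 3050 mm.
Total = 35940 + 2700 + 3050 = 41690 mm.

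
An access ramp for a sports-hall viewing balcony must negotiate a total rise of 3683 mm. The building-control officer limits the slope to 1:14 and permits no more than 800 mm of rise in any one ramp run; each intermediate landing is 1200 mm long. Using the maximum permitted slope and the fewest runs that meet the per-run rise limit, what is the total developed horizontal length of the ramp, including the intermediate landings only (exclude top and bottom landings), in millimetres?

56362 mm

3683 / 800 = 4.604 → round up to 5 ramp runs. That means 4 intermediate landings.
Ramp run (horizontal) at 1:14: 3683 × 14 = 51562 mm.
Intermediate landings: 4 × 1200 = 4800 mm.
Developed length = 51562 + 4800 = 56362 mm.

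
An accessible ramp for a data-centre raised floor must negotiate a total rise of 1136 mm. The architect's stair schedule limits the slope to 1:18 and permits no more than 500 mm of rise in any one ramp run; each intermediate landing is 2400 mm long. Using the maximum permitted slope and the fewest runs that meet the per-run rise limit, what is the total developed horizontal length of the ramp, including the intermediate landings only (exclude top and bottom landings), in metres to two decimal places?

25.25 m

1136 / 500 = 2.272 → round up to 3 ramp runs. That means 2 intermediate landings.
Ramp run (horizontal) at 1:18: 1136 × 18 = 20448 mm.
2 intermediate landings contribute 2 × 2400 = 4800 mm.
Total developed length = 20448 + 4800 = 25248 mm.
= 25.25 m.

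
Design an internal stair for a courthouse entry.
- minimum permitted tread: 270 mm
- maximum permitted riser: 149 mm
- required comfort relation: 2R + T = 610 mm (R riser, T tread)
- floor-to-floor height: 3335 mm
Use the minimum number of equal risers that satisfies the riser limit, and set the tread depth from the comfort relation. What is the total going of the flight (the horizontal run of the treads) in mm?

3335 / 149 = 22.38, so 23 risers are needed.
Riser R = 3335 / 23 = 145 mm, within the 149 mm limit.
Tread T = 610 − 2 × 145 = 320 mm (≥ 270 mm).
Treads = 23 − 1 = 22; going = 22 × 320 = 7040 mm.

7040 mm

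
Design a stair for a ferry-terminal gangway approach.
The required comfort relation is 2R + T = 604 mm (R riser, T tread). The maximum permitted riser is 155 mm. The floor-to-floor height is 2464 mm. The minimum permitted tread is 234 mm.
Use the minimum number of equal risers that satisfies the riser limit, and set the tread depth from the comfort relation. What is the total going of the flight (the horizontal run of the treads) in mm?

4440 mm

⌈2464/155⌉ = 16 risers.
Riser R = 2464 / 16 = 154 mm, within the 155 mm limit.
Tread T = 604 − 2 × 154 = 296 mm (≥ 234 mm).
16 risers give 15 treads; going = 15 × 296 = 4440 mm.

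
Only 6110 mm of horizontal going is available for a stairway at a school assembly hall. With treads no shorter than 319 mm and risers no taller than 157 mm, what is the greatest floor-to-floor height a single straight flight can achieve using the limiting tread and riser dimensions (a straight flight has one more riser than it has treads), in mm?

Treads that fit: ⌊6110 / 319⌋ = 19.
Risers = treads + 1 = 20.
Maximum height = 20 × 157 = 3140 mm.

3140 mm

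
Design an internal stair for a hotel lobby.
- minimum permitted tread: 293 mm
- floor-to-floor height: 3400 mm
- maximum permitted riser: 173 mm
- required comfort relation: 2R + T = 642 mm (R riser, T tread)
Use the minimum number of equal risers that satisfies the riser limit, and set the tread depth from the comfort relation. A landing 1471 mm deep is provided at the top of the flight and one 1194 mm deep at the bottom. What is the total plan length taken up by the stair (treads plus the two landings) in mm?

3400 / 173 = 19.65, so 20 risers are needed.
Riser R = 3400 / 20 = 170 mm, within the 173 mm limit.
T = 642 − 2·170 = 302 mm, which satisfies the 293 mm minimum.
Treads = 20 − 1 = 19; going = 19 × 302 = 5738 mm.
Enclosure = 5738 + 1471 + 1194 = 8403 mm.

8403 mm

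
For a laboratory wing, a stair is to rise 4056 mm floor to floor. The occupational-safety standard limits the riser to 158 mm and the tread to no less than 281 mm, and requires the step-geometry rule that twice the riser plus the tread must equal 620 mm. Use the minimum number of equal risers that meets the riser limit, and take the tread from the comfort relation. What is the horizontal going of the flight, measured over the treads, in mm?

7700 mm

4056 / 158 = 25.671 → round up to 26 risers.
Each riser is 4056/26 = 156 mm (≤ 158 mm).
From 2R + T = 620: T = 620 − 312 = 308 mm.
Going = (26 − 1) × 308 = 7700 mm.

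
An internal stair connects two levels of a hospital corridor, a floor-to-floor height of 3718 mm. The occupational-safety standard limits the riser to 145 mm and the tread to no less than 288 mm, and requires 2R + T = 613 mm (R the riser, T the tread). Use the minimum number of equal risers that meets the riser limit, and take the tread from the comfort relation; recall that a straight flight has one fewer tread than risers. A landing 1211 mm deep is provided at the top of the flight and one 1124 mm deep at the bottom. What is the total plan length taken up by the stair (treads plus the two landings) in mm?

At most 145 each: 3718/145 = 25.64, giving 26 risers.
Each riser is 3718/26 = 143 mm (≤ 145 mm).
From 2R + T = 613: T = 613 − 286 = 327 mm.
26 risers give 25 treads; going = 25 × 327 = 8175 mm.
Enclosure = 8175 + 1211 + 1124 = 10510 mm.

10510 mm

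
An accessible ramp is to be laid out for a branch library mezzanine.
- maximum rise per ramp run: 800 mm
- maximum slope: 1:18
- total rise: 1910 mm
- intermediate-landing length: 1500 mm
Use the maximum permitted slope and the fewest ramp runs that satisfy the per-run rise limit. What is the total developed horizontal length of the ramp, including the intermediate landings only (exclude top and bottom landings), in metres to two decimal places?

1910 / 800 = 2.39, so 3 ramp runs are needed. That means 2 intermediate landings.
Horizontal run for 1910 mm of rise at 1:18 is 1910 × 18 = 34380 mm.
Intermediate landings: 2 × 1500 = 3000 mm.
Developed length = 34380 + 3000 = 37380 mm.
= 37.38 m.

37.38 m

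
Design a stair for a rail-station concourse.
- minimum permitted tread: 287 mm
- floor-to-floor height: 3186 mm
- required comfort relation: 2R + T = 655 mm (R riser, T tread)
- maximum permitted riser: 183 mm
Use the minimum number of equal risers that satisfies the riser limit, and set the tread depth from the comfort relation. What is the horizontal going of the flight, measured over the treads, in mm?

5117 mm

3186 / 183 = 17.41, so 18 risers are needed.
Riser R = 3186 / 18 = 177 mm, within the 183 mm limit.
Tread T = 655 − 2 × 177 = 301 mm (≥ 287 mm).
18 risers give 17 treads; going = 17 × 301 = 5117 mm.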